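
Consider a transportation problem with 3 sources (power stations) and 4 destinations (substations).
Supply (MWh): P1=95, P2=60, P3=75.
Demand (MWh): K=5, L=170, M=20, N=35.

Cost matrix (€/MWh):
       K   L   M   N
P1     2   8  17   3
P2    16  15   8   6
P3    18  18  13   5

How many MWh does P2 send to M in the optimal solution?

20

The minimum-cost plan:
  P1 to K: 5 × €2 = €10
  P1 to L: 90 × €8 = €720
  P2 to L: 40 × €15 = €600
  P2 to M: 20 × €8 = €160
  P3 to L: 40 × €18 = €720
  P3 to N: 35 × €5 = €175
Total cost = €2385.
So P2→M carries 20 MWh.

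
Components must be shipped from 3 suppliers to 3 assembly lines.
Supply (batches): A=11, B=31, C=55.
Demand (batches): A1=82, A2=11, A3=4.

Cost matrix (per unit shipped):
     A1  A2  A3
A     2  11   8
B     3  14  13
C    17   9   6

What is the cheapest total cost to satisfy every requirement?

A cheapest plan:
  A–A1: 11 × 2 = 22
  B–A1: 31 × 3 = 93
  C–A1: 40 × 17 = 680
  C–A2: 11 × 9 = 99
  C–A3: 4 × 6 = 24
Total = 22 + 93 + 680 + 99 + 24 = 918.

918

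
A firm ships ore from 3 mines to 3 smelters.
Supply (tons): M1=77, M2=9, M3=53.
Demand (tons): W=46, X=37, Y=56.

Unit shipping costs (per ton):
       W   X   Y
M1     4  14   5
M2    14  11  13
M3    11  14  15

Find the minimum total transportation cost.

1130

Optimal allocation:
  M1–W: 21 tons
  M1–Y: 56 tons
  M2–X: 9 tons
  M3–W: 25 tons
  M3–X: 28 tons
Total cost = 1130.
(Supply check: M1 ships 77; M2 ships 9; M3 ships 53.)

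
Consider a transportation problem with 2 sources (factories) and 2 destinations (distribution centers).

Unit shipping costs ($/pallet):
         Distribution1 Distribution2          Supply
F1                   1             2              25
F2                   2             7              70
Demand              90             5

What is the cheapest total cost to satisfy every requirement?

170

One minimum-cost allocation:
  F1->Distribution1: 20 × $1 = $20
  F1->Distribution2: 5 × $2 = $10
  F2->Distribution1: 70 × $2 = $140
Total = 20 + 10 + 140 = $170.
(Supply check: F1 ships 25; F2 ships 70.)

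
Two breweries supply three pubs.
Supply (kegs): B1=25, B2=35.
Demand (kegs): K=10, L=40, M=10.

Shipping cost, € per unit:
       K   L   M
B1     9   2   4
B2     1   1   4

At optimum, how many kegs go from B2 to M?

Solving gives:
  B1 to L: 15 × €2 = €30
  B1 to M: 10 × €4 = €40
  B2 to K: 10 × €1 = €10
  B2 to L: 25 × €1 = €25
Total cost = €105.
The route B2→M is not used.

0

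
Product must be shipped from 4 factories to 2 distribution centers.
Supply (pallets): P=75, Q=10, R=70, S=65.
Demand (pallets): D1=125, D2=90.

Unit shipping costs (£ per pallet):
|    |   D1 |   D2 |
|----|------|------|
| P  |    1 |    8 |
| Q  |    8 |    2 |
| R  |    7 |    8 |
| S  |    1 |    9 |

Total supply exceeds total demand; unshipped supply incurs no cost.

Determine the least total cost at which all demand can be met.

A cheapest plan:
  P->D1: 60 × £1 = £60
  P->D2: 15 × £8 = £120
  Q->D2: 10 × £2 = £20
  R->D2: 65 × £8 = £520
  S->D1: 65 × £1 = £65
Total = 60 + 120 + 20 + 520 + 65 = £785.

785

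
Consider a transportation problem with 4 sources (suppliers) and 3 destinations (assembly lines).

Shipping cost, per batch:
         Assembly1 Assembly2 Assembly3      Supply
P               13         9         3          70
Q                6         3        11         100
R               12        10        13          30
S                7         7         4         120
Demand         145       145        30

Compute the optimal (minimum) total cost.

A cheapest plan:
  P–Assembly2: 40 × 9 = 360
  P–Assembly3: 30 × 3 = 90
  Q–Assembly2: 100 × 3 = 300
  R–Assembly1: 25 × 12 = 300
  R–Assembly2: 5 × 10 = 50
  S–Assembly1: 120 × 7 = 840
Total = 360 + 90 + 300 + 300 + 50 + 840 = 1940.

1940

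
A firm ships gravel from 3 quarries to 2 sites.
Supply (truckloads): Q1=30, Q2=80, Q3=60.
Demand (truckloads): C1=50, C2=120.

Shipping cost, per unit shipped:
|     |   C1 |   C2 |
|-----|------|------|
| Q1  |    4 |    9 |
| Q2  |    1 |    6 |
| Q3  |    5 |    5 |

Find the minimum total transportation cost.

Optimal allocation:
  Q1–C2: 30 × 9 = 270
  Q2–C1: 50 × 1 = 50
  Q2–C2: 30 × 6 = 180
  Q3–C2: 60 × 5 = 300
Total = 270 + 50 + 180 + 300 = 800.

800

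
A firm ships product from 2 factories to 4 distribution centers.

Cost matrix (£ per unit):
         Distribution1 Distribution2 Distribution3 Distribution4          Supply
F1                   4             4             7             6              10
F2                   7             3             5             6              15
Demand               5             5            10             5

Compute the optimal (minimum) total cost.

115

Optimal allocation:
  F1->Distribution1: 5 × £4 = £20
  F1->Distribution4: 5 × £6 = £30
  F2->Distribution2: 5 × £3 = £15
  F2->Distribution3: 10 × £5 = £50
Total = 20 + 30 + 15 + 50 = £115.
(Supply check: F1 ships 10; F2 ships 15.)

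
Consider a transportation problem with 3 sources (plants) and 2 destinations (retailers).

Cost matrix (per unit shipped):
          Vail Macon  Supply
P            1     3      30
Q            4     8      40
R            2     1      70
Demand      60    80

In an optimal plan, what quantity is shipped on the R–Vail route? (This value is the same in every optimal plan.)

0

The minimum-cost plan:
  P–Vail: 20 × 1 = 20
  P–Macon: 10 × 3 = 30
  Q–Vail: 40 × 4 = 160
  R–Macon: 70 × 1 = 70
Total cost = 280.
The route R→Vail is not used.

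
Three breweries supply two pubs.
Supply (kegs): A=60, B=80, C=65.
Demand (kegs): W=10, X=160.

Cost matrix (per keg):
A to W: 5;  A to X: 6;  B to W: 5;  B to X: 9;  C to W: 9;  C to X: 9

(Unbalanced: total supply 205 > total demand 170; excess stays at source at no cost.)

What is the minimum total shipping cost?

An optimal shipping plan:
  A to X: 60 kegs
  B to W: 10 kegs
  B to X: 35 kegs
  C to X: 65 kegs
Total cost = 1310.

1310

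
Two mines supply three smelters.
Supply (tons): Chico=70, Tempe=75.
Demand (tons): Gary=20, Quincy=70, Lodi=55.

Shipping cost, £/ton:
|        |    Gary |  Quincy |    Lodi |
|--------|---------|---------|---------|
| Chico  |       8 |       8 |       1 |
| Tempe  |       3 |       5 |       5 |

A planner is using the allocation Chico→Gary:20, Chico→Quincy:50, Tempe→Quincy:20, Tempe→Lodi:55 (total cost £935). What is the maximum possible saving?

Current plan cost = 20·8 + 50·8 + 20·5 + 55·5 = £935.
Optimal plan:
  Chico→Quincy: 15 tons
  Chico→Lodi: 55 tons
  Tempe→Gary: 20 tons
  Tempe→Quincy: 55 tons
Optimal cost = £510.
Saving = 935 − 510 = £425.

425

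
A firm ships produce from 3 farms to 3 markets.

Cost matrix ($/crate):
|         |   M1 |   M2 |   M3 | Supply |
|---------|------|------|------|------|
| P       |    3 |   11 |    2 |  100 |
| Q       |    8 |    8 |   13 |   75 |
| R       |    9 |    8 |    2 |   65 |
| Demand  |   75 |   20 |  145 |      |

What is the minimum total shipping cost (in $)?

950

An optimal shipping plan:
  P→M1: 20 × $3 = $60
  P→M3: 80 × $2 = $160
  Q→M1: 55 × $8 = $440
  Q→M2: 20 × $8 = $160
  R→M3: 65 × $2 = $130
Total = 60 + 160 + 440 + 160 + 130 = $950.
(Supply check: P ships 100; Q ships 75; R ships 65.)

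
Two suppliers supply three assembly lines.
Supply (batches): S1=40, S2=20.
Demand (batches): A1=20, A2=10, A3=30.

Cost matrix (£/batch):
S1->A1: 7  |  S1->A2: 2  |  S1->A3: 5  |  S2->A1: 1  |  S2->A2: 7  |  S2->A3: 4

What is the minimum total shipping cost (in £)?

One minimum-cost allocation:
  S1–A2: 10 batches
  S1–A3: 30 batches
  S2–A1: 20 batches
Total cost = £190.

190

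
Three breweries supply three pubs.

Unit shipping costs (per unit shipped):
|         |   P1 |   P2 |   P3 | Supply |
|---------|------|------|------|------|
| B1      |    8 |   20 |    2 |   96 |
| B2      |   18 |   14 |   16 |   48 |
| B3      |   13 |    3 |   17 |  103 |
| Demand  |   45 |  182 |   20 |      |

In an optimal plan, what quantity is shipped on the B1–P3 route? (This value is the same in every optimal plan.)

Optimal shipments:
  B1–P1: 45 × 8 = 360
  B1–P2: 31 × 20 = 620
  B1–P3: 20 × 2 = 40
  B2–P2: 48 × 14 = 672
  B3–P2: 103 × 3 = 309
Total cost = 2001.
So B1→P3 carries 20 kegs.

20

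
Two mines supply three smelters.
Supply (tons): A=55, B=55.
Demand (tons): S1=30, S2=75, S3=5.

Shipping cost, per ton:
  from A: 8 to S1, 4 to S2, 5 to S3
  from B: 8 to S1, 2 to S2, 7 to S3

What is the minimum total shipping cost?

455

A cheapest plan:
  A->S1: 30 × 8 = 240
  A->S2: 20 × 4 = 80
  A->S3: 5 × 5 = 25
  B->S2: 55 × 2 = 110
Total = 240 + 80 + 25 + 110 = 455.
(Supply check: A ships 55; B ships 55.)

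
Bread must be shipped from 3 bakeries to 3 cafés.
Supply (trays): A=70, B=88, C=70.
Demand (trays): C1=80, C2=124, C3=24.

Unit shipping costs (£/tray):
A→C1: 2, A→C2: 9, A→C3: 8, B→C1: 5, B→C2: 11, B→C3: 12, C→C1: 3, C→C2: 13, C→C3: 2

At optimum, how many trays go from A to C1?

34

The minimum-cost plan:
  A->C1: 34 × £2 = £68
  A->C2: 36 × £9 = £324
  B->C2: 88 × £11 = £968
  C->C1: 46 × £3 = £138
  C->C3: 24 × £2 = £48
Total cost = £1546.
So A→C1 carries 34 trays.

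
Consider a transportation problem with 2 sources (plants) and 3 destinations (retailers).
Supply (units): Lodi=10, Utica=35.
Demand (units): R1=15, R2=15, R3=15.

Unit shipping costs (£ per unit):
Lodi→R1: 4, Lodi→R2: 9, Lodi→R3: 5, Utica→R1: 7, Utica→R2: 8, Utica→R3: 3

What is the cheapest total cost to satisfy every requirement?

240

One minimum-cost allocation:
  Lodi to R1: 10 × £4 = £40
  Utica to R1: 5 × £7 = £35
  Utica to R2: 15 × £8 = £120
  Utica to R3: 15 × £3 = £45
Total = 40 + 35 + 120 + 45 = £240.
(Supply check: Lodi ships 10; Utica ships 35.)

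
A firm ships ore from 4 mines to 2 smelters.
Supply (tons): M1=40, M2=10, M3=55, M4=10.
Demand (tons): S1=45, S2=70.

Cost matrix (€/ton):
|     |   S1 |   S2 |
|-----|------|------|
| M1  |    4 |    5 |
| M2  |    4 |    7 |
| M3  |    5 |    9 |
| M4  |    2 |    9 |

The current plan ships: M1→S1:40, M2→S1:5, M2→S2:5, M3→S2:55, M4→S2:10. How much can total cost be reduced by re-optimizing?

155

Current plan cost = 40·4 + 5·4 + 5·7 + 55·9 + 10·9 = €800.
Optimal plan:
  M1→S2: 40 × €5 = €200
  M2→S2: 10 × €7 = €70
  M3→S1: 35 × €5 = €175
  M3→S2: 20 × €9 = €180
  M4→S1: 10 × €2 = €20
Optimal cost = €645.
Saving = 800 − 645 = €155.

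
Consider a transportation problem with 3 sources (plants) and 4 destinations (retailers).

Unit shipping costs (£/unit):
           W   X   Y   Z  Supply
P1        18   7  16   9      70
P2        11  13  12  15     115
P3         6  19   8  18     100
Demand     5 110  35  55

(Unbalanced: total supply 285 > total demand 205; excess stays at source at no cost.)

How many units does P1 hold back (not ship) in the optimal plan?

0

Minimum-cost shipments:
  P1 to X: 15 × £7 = £105
  P1 to Z: 55 × £9 = £495
  P2 to X: 95 × £13 = £1235
  P3 to W: 5 × £6 = £30
  P3 to Y: 35 × £8 = £280
Total cost = £2145.
P1 ships 70 of its 70, leaving 0.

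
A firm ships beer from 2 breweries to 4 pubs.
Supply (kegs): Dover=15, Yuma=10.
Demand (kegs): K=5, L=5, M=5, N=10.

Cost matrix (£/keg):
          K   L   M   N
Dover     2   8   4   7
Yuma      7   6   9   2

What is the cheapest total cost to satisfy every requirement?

One minimum-cost allocation:
  Dover→K: 5 kegs
  Dover→L: 5 kegs
  Dover→M: 5 kegs
  Yuma→N: 10 kegs
Total cost = £90.
(Supply check: Dover ships 15; Yuma ships 10.)

90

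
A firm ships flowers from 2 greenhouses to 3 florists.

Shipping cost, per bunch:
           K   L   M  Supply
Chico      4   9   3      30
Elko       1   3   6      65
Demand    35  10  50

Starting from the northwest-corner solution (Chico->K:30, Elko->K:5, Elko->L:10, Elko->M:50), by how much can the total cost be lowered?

Current plan cost = 30·4 + 5·1 + 10·3 + 50·6 = 455.
Optimal plan:
  Chico->M: 30 bunches
  Elko->K: 35 bunches
  Elko->L: 10 bunches
  Elko->M: 20 bunches
Optimal cost = 275.
Saving = 455 − 275 = 180.

180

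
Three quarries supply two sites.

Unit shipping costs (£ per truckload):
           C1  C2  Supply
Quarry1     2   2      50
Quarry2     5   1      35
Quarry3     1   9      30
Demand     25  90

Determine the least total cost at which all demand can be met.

205

An optimal shipping plan:
  Quarry1->C2: 50 × £2 = £100
  Quarry2->C2: 35 × £1 = £35
  Quarry3->C1: 25 × £1 = £25
  Quarry3->C2: 5 × £9 = £45
Total = 100 + 35 + 25 + 45 = £205.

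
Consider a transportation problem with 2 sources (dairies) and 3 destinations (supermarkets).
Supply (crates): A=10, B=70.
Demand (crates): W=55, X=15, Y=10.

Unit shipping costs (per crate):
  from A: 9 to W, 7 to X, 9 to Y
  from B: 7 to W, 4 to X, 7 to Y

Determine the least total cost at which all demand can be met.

535

An optimal shipping plan:
  A→W: 10 × 9 = 90
  B→W: 45 × 7 = 315
  B→X: 15 × 4 = 60
  B→Y: 10 × 7 = 70
Total = 90 + 315 + 60 + 70 = 535.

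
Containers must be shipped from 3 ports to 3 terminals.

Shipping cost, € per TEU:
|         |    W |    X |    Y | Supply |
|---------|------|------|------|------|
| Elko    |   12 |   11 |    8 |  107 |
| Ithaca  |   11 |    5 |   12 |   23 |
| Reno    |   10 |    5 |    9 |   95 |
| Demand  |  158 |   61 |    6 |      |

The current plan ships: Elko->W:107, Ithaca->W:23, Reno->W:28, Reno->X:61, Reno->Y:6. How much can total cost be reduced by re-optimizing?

41

Current plan cost = 107·12 + 23·11 + 28·10 + 61·5 + 6·9 = €2176.
Optimal plan:
  Elko–W: 101 × €12 = €1212
  Elko–Y: 6 × €8 = €48
  Ithaca–X: 23 × €5 = €115
  Reno–W: 57 × €10 = €570
  Reno–X: 38 × €5 = €190
Optimal cost = €2135.
Saving = 2176 − 2135 = €41.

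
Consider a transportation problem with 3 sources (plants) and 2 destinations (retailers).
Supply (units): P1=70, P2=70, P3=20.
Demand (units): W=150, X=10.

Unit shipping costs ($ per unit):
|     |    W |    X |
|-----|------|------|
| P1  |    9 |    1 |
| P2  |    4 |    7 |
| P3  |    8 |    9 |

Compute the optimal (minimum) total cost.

Optimal allocation:
  P1→W: 60 × $9 = $540
  P1→X: 10 × $1 = $10
  P2→W: 70 × $4 = $280
  P3→W: 20 × $8 = $160
Total = 540 + 10 + 280 + 160 = $990.

990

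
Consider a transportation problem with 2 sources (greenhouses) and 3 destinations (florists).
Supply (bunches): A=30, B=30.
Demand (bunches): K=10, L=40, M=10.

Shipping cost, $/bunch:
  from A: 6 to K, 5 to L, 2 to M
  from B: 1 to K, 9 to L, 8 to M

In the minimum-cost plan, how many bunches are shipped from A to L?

Solving gives:
  A–L: 20 × $5 = $100
  A–M: 10 × $2 = $20
  B–K: 10 × $1 = $10
  B–L: 20 × $9 = $180
Total cost = $310.
So A→L carries 20 bunches.

20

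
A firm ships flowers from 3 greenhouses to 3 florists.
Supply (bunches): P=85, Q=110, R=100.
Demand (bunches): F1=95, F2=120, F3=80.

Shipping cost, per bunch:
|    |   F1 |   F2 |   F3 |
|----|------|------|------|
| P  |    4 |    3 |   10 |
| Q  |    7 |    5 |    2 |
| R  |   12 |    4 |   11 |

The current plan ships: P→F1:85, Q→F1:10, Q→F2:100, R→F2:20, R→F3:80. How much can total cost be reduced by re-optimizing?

Current plan cost = 85·4 + 10·7 + 100·5 + 20·4 + 80·11 = 1870.
Optimal plan:
  P–F1: 85 × 4 = 340
  Q–F1: 10 × 7 = 70
  Q–F2: 20 × 5 = 100
  Q–F3: 80 × 2 = 160
  R–F2: 100 × 4 = 400
Optimal cost = 1070.
Saving = 1870 − 1070 = 800.

800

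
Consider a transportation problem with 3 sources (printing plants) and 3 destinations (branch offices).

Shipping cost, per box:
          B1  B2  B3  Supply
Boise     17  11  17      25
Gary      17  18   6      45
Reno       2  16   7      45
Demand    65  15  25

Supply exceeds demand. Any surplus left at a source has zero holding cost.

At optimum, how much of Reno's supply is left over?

An optimal plan:
  Boise→B2: 15 × 11 = 165
  Gary→B1: 20 × 17 = 340
  Gary→B3: 25 × 6 = 150
  Reno→B1: 45 × 2 = 90
Total cost = 745.
Reno ships 45 of its 45, leaving 0.

0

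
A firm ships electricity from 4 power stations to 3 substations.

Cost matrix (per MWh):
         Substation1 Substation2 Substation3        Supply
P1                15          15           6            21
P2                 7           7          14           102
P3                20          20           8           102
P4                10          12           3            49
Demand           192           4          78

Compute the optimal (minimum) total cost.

Optimal allocation:
  P1 to Substation1: 17 × 15 = 255
  P1 to Substation2: 4 × 15 = 60
  P2 to Substation1: 102 × 7 = 714
  P3 to Substation1: 24 × 20 = 480
  P3 to Substation3: 78 × 8 = 624
  P4 to Substation1: 49 × 10 = 490
Total = 255 + 60 + 714 + 480 + 624 + 490 = 2623.
(Supply check: P1 ships 21; P2 ships 102; P3 ships 102; P4 ships 49.)

2623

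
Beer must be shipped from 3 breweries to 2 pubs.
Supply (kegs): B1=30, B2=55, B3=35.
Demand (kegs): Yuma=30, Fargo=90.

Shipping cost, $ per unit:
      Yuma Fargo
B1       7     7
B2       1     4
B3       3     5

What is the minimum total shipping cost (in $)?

A cheapest plan:
  B1 to Fargo: 30 × $7 = $210
  B2 to Yuma: 30 × $1 = $30
  B2 to Fargo: 25 × $4 = $100
  B3 to Fargo: 35 × $5 = $175
Total = 210 + 30 + 100 + 175 = $515.

515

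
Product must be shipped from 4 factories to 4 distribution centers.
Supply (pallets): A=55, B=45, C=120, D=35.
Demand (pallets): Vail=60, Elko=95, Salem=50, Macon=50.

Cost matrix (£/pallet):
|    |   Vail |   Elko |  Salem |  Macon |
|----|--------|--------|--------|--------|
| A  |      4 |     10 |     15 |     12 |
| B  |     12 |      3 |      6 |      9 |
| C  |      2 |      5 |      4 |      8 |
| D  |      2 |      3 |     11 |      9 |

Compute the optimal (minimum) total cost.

1145

One minimum-cost allocation:
  A->Vail: 55 pallets
  B->Elko: 45 pallets
  C->Vail: 5 pallets
  C->Elko: 15 pallets
  C->Salem: 50 pallets
  C->Macon: 50 pallets
  D->Elko: 35 pallets
Total cost = £1145.
(Supply check: A ships 55; B ships 45; C ships 120; D ships 35.)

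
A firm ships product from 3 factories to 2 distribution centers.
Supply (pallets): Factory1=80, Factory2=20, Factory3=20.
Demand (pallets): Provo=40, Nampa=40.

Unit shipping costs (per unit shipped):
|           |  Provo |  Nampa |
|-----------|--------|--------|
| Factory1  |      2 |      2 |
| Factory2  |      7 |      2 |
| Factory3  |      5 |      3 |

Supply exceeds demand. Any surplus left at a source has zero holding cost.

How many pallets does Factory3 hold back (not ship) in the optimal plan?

20

An optimal plan:
  Factory1 to Provo: 40 × 2 = 80
  Factory1 to Nampa: 40 × 2 = 80
Total cost = 160.
Factory3 ships 0 of its 20, leaving 20.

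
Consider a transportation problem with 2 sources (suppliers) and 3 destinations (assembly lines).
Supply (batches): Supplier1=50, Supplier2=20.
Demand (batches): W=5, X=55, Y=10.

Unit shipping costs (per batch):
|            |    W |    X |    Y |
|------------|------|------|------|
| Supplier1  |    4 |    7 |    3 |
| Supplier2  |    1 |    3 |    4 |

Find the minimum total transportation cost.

A cheapest plan:
  Supplier1 to W: 5 × 4 = 20
  Supplier1 to X: 35 × 7 = 245
  Supplier1 to Y: 10 × 3 = 30
  Supplier2 to X: 20 × 3 = 60
Total = 20 + 245 + 30 + 60 = 355.

355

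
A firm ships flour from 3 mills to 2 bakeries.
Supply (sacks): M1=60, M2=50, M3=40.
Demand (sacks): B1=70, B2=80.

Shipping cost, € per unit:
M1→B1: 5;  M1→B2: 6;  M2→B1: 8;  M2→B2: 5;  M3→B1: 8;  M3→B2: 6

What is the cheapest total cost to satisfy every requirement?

810

Optimal allocation:
  M1→B1: 60 × €5 = €300
  M2→B2: 50 × €5 = €250
  M3→B1: 10 × €8 = €80
  M3→B2: 30 × €6 = €180
Total = 300 + 250 + 80 + 180 = €810.
(Supply check: M1 ships 60; M2 ships 50; M3 ships 40.)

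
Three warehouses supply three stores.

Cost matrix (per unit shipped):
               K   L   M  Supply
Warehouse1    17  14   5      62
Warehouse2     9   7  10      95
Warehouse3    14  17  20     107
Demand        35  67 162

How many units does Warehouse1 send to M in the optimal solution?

62

The minimum-cost plan:
  Warehouse1->M: 62 units
  Warehouse2->M: 95 units
  Warehouse3->K: 35 units
  Warehouse3->L: 67 units
  Warehouse3->M: 5 units
Total cost = 2989.
So Warehouse1→M carries 62 units.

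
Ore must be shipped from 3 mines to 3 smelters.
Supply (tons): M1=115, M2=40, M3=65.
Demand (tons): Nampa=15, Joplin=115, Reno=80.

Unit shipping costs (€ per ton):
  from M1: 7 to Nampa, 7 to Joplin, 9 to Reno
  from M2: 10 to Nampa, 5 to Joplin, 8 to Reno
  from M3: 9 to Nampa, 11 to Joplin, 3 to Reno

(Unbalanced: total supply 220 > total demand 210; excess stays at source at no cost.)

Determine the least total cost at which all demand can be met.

An optimal shipping plan:
  M1–Nampa: 15 tons
  M1–Joplin: 75 tons
  M1–Reno: 15 tons
  M2–Joplin: 40 tons
  M3–Reno: 65 tons
Total cost = €1160.

1160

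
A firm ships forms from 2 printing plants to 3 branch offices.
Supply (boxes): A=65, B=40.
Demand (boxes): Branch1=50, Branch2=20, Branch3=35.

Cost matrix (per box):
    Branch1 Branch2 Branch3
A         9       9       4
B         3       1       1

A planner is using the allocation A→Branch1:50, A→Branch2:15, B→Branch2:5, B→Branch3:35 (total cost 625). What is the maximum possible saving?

Current plan cost = 50·9 + 15·9 + 5·1 + 35·1 = 625.
Optimal plan:
  A to Branch1: 30 boxes
  A to Branch3: 35 boxes
  B to Branch1: 20 boxes
  B to Branch2: 20 boxes
Optimal cost = 490.
Saving = 625 − 490 = 135.

135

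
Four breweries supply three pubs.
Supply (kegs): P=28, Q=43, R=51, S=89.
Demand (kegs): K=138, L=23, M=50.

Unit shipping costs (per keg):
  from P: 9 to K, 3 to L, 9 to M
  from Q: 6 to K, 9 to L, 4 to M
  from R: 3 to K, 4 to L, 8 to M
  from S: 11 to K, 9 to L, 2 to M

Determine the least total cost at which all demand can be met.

1054

A cheapest plan:
  P to K: 5 × 9 = 45
  P to L: 23 × 3 = 69
  Q to K: 43 × 6 = 258
  R to K: 51 × 3 = 153
  S to K: 39 × 11 = 429
  S to M: 50 × 2 = 100
Total = 45 + 69 + 258 + 153 + 429 + 100 = 1054.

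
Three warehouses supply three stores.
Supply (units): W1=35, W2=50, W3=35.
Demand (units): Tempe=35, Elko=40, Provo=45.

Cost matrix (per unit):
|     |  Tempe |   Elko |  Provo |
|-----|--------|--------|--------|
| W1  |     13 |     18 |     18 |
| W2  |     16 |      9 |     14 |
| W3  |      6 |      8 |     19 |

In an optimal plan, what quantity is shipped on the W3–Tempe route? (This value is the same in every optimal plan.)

35

Solving gives:
  W1 to Provo: 35 units
  W2 to Elko: 40 units
  W2 to Provo: 10 units
  W3 to Tempe: 35 units
Total cost = 1340.
So W3→Tempe carries 35 units.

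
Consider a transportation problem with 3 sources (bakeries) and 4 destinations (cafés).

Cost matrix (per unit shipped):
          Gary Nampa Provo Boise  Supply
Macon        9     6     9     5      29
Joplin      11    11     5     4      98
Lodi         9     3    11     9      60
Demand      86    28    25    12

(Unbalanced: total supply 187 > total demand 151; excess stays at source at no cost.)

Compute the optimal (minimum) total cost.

One minimum-cost allocation:
  Macon→Gary: 29 × 9 = 261
  Joplin→Gary: 25 × 11 = 275
  Joplin→Provo: 25 × 5 = 125
  Joplin→Boise: 12 × 4 = 48
  Lodi→Gary: 32 × 9 = 288
  Lodi→Nampa: 28 × 3 = 84
Total = 261 + 275 + 125 + 48 + 288 + 84 = 1081.

1081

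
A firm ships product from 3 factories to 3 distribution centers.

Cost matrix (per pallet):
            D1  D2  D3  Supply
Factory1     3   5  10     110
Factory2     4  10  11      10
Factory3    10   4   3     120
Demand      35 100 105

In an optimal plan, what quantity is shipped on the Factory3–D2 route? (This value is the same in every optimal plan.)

Optimal shipments:
  Factory1–D1: 25 × 3 = 75
  Factory1–D2: 85 × 5 = 425
  Factory2–D1: 10 × 4 = 40
  Factory3–D2: 15 × 4 = 60
  Factory3–D3: 105 × 3 = 315
Total cost = 915.
So Factory3→D2 carries 15 pallets.

15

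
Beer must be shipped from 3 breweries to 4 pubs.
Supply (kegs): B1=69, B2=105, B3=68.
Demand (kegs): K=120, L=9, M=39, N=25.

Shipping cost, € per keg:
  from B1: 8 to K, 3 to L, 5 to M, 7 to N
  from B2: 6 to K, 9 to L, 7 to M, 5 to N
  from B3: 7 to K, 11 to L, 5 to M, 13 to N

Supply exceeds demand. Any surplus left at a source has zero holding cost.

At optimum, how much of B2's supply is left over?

Minimum-cost shipments:
  B1->L: 9 kegs
  B1->M: 39 kegs
  B2->K: 80 kegs
  B2->N: 25 kegs
  B3->K: 40 kegs
Total cost = €1107.
B2 ships 105 of its 105, leaving 0.

0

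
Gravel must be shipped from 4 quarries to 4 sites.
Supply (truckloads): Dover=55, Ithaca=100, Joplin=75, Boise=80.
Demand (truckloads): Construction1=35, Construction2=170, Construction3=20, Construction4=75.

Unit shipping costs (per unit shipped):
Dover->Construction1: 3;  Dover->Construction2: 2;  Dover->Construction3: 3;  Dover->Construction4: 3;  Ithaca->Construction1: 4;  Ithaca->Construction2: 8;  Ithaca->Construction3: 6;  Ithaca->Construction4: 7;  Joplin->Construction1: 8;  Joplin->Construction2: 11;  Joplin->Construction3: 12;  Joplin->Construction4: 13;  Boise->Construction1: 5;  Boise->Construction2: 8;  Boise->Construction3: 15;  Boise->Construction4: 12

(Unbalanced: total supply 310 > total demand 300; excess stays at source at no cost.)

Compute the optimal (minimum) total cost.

2040

A cheapest plan:
  Dover→Construction2: 55 × 2 = 110
  Ithaca→Construction1: 5 × 4 = 20
  Ithaca→Construction3: 20 × 6 = 120
  Ithaca→Construction4: 75 × 7 = 525
  Joplin→Construction2: 65 × 11 = 715
  Boise→Construction1: 30 × 5 = 150
  Boise→Construction2: 50 × 8 = 400
Total = 110 + 20 + 120 + 525 + 715 + 150 + 400 = 2040.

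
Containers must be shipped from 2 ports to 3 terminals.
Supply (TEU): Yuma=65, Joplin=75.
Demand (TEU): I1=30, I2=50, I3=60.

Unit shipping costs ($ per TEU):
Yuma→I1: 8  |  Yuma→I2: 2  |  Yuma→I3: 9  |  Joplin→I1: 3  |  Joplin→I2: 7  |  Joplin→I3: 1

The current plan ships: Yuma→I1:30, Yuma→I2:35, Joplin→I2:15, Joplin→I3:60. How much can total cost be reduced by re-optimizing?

150

Current plan cost = 30·8 + 35·2 + 15·7 + 60·1 = $475.
Optimal plan:
  Yuma->I1: 15 × $8 = $120
  Yuma->I2: 50 × $2 = $100
  Joplin->I1: 15 × $3 = $45
  Joplin->I3: 60 × $1 = $60
Optimal cost = $325.
Saving = 475 − 325 = $150.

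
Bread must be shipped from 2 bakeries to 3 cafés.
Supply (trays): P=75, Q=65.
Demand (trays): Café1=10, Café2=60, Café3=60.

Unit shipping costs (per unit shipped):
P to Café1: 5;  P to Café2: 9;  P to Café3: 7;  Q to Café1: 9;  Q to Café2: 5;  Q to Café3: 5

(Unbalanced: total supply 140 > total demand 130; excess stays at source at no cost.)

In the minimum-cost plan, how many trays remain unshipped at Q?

Minimum-cost shipments:
  P->Café1: 10 × 5 = 50
  P->Café3: 55 × 7 = 385
  Q->Café2: 60 × 5 = 300
  Q->Café3: 5 × 5 = 25
Total cost = 760.
Q ships 65 of its 65, leaving 0.

0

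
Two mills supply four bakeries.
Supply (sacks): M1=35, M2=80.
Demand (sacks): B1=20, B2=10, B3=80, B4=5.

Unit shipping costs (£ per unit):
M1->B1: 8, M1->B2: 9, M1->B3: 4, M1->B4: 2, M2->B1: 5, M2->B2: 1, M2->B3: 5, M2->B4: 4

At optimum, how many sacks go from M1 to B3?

Solving gives:
  M1 to B3: 30 × £4 = £120
  M1 to B4: 5 × £2 = £10
  M2 to B1: 20 × £5 = £100
  M2 to B2: 10 × £1 = £10
  M2 to B3: 50 × £5 = £250
Total cost = £490.
So M1→B3 carries 30 sacks.

30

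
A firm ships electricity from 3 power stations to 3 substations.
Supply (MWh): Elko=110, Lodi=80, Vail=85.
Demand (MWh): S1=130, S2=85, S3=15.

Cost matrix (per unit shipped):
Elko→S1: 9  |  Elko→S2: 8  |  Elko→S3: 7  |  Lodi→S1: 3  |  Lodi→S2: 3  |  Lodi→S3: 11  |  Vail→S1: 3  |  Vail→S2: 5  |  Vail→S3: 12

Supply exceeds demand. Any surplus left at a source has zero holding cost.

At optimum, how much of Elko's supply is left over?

An optimal plan:
  Elko to S2: 50 × 8 = 400
  Elko to S3: 15 × 7 = 105
  Lodi to S1: 45 × 3 = 135
  Lodi to S2: 35 × 3 = 105
  Vail to S1: 85 × 3 = 255
Total cost = 1000.
Elko ships 65 of its 110, leaving 45.

45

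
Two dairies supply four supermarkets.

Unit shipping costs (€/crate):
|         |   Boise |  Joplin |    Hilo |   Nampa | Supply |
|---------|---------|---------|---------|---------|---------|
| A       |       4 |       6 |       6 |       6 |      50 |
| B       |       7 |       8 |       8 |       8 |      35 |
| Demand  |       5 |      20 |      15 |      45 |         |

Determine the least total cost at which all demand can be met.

570

One minimum-cost allocation:
  A->Boise: 5 × €4 = €20
  A->Joplin: 20 × €6 = €120
  A->Hilo: 15 × €6 = €90
  A->Nampa: 10 × €6 = €60
  B->Nampa: 35 × €8 = €280
Total = 20 + 120 + 90 + 60 + 280 = €570.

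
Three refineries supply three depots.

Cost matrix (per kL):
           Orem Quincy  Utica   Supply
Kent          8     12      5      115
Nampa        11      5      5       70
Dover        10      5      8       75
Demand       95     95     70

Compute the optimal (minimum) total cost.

1585

A cheapest plan:
  Kent–Orem: 95 kL
  Kent–Utica: 20 kL
  Nampa–Quincy: 20 kL
  Nampa–Utica: 50 kL
  Dover–Quincy: 75 kL
Total cost = 1585.
(Supply check: Kent ships 115; Nampa ships 70; Dover ships 75.)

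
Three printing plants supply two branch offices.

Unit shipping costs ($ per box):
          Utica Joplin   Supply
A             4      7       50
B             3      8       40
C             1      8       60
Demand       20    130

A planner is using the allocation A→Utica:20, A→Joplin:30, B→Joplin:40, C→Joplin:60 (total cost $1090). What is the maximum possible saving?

80

Current plan cost = 20·4 + 30·7 + 40·8 + 60·8 = $1090.
Optimal plan:
  A→Joplin: 50 boxes
  B→Joplin: 40 boxes
  C→Utica: 20 boxes
  C→Joplin: 40 boxes
Optimal cost = $1010.
Saving = 1090 − 1010 = $80.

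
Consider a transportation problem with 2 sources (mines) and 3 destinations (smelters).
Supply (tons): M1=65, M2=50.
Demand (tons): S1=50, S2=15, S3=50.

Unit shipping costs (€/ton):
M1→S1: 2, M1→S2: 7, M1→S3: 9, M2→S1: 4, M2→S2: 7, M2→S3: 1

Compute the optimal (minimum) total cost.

One minimum-cost allocation:
  M1–S1: 50 × €2 = €100
  M1–S2: 15 × €7 = €105
  M2–S3: 50 × €1 = €50
Total = 100 + 105 + 50 = €255.

255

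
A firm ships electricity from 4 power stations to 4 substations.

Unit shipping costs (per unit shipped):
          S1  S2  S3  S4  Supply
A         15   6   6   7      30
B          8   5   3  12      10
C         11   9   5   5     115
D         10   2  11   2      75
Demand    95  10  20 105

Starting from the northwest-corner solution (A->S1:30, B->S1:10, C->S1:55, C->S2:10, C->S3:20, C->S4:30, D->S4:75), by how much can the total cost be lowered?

130

Current plan cost = 30·15 + 10·8 + 55·11 + 10·9 + 20·5 + 30·5 + 75·2 = 1625.
Optimal plan:
  A->S2: 10 MWh
  A->S3: 20 MWh
  B->S1: 10 MWh
  C->S1: 85 MWh
  C->S4: 30 MWh
  D->S4: 75 MWh
Optimal cost = 1495.
Saving = 1625 − 1495 = 130.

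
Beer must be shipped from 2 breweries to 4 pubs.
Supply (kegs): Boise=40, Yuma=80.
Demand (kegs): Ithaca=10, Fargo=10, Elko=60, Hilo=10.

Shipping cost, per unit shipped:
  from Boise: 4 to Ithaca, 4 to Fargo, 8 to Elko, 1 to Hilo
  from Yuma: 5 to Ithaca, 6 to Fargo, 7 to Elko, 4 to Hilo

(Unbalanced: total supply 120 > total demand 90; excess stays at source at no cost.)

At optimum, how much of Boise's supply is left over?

10

Minimum-cost shipments:
  Boise→Ithaca: 10 × 4 = 40
  Boise→Fargo: 10 × 4 = 40
  Boise→Hilo: 10 × 1 = 10
  Yuma→Elko: 60 × 7 = 420
Total cost = 510.
Boise ships 30 of its 40, leaving 10.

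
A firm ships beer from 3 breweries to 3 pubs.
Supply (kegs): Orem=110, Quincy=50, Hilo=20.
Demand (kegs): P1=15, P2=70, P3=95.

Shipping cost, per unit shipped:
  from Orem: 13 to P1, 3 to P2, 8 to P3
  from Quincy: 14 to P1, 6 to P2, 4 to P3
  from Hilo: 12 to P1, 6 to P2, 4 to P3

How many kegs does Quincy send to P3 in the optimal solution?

Solving gives:
  Orem→P1: 15 × 13 = 195
  Orem→P2: 70 × 3 = 210
  Orem→P3: 25 × 8 = 200
  Quincy→P3: 50 × 4 = 200
  Hilo→P3: 20 × 4 = 80
Total cost = 885.
So Quincy→P3 carries 50 kegs.

50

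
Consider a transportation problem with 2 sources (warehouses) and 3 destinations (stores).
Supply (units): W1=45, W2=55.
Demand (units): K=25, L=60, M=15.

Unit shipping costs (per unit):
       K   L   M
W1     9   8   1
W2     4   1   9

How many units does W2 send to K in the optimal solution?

0

The minimum-cost plan:
  W1->K: 25 units
  W1->L: 5 units
  W1->M: 15 units
  W2->L: 55 units
Total cost = 335.
The route W2→K is not used.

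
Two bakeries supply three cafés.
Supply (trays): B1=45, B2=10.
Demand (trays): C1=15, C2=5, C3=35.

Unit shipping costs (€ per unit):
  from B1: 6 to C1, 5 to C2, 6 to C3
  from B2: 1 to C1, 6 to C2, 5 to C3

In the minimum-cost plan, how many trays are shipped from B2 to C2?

0

Optimal shipments:
  B1->C1: 5 × €6 = €30
  B1->C2: 5 × €5 = €25
  B1->C3: 35 × €6 = €210
  B2->C1: 10 × €1 = €10
Total cost = €275.
The route B2→C2 is not used.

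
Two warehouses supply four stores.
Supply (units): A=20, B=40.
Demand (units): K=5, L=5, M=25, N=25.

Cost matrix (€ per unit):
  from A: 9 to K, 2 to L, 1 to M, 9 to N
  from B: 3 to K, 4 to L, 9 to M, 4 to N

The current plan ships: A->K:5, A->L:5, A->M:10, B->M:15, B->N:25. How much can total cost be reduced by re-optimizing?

Current plan cost = 5·9 + 5·2 + 10·1 + 15·9 + 25·4 = €300.
Optimal plan:
  A to M: 20 × €1 = €20
  B to K: 5 × €3 = €15
  B to L: 5 × €4 = €20
  B to M: 5 × €9 = €45
  B to N: 25 × €4 = €100
Optimal cost = €200.
Saving = 300 − 200 = €100.

100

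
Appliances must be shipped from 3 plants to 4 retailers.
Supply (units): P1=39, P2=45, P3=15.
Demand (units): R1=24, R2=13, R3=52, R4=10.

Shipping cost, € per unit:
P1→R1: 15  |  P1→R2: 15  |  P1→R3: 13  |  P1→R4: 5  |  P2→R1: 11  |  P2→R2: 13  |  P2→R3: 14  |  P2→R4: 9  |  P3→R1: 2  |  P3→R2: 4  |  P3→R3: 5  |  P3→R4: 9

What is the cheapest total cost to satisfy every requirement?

1047

One minimum-cost allocation:
  P1–R3: 29 units
  P1–R4: 10 units
  P2–R1: 24 units
  P2–R2: 13 units
  P2–R3: 8 units
  P3–R3: 15 units
Total cost = €1047.
(Supply check: P1 ships 39; P2 ships 45; P3 ships 15.)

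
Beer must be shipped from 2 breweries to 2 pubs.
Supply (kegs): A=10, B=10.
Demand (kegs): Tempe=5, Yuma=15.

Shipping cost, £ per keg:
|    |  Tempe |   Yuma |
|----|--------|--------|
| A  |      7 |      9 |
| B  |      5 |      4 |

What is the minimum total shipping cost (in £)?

120

A cheapest plan:
  A to Tempe: 5 × £7 = £35
  A to Yuma: 5 × £9 = £45
  B to Yuma: 10 × £4 = £40
Total = 35 + 45 + 40 = £120.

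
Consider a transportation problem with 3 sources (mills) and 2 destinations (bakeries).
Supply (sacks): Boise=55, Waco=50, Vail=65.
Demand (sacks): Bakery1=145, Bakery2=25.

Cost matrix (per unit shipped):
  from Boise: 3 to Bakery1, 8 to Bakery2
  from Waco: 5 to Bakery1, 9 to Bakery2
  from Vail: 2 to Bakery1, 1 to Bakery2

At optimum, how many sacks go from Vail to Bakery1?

40

Optimal shipments:
  Boise->Bakery1: 55 sacks
  Waco->Bakery1: 50 sacks
  Vail->Bakery1: 40 sacks
  Vail->Bakery2: 25 sacks
Total cost = 520.
So Vail→Bakery1 carries 40 sacks.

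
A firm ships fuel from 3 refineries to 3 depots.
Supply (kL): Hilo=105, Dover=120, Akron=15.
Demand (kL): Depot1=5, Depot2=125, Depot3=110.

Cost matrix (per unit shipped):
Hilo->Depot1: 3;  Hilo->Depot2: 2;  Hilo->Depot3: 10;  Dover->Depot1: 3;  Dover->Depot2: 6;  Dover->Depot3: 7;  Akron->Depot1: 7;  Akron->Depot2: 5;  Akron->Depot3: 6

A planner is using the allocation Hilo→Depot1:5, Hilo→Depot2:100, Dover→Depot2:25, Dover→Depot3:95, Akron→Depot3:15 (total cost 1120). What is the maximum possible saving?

20

Current plan cost = 5·3 + 100·2 + 25·6 + 95·7 + 15·6 = 1120.
Optimal plan:
  Hilo→Depot2: 105 kL
  Dover→Depot1: 5 kL
  Dover→Depot2: 5 kL
  Dover→Depot3: 110 kL
  Akron→Depot2: 15 kL
Optimal cost = 1100.
Saving = 1120 − 1100 = 20.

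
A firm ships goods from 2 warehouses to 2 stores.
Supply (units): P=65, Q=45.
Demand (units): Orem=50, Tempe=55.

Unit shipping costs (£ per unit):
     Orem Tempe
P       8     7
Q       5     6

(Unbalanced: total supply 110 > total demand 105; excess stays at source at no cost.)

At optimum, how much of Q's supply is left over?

0

An optimal plan:
  P->Orem: 5 × £8 = £40
  P->Tempe: 55 × £7 = £385
  Q->Orem: 45 × £5 = £225
Total cost = £650.
Q ships 45 of its 45, leaving 0.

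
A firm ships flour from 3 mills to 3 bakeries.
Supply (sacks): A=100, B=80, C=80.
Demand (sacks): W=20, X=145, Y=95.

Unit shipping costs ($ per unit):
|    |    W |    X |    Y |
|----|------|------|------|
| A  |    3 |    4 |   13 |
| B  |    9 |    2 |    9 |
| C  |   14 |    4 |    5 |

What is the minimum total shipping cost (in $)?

1045

Optimal allocation:
  A->W: 20 × $3 = $60
  A->X: 80 × $4 = $320
  B->X: 65 × $2 = $130
  B->Y: 15 × $9 = $135
  C->Y: 80 × $5 = $400
Total = 60 + 320 + 130 + 135 + 400 = $1045.
(Supply check: A ships 100; B ships 80; C ships 80.)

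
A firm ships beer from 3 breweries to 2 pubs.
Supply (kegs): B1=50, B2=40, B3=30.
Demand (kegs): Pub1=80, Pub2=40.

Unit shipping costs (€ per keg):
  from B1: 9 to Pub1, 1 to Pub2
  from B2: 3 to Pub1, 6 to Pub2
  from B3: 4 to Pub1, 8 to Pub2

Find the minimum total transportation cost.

A cheapest plan:
  B1 to Pub1: 10 × €9 = €90
  B1 to Pub2: 40 × €1 = €40
  B2 to Pub1: 40 × €3 = €120
  B3 to Pub1: 30 × €4 = €120
Total = 90 + 40 + 120 + 120 = €370.

370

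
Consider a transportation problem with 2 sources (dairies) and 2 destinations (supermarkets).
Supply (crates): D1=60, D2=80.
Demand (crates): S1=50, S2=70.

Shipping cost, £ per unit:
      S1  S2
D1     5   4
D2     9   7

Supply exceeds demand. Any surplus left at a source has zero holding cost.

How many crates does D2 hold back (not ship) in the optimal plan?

An optimal plan:
  D1 to S1: 50 × £5 = £250
  D1 to S2: 10 × £4 = £40
  D2 to S2: 60 × £7 = £420
Total cost = £710.
D2 ships 60 of its 80, leaving 20.

20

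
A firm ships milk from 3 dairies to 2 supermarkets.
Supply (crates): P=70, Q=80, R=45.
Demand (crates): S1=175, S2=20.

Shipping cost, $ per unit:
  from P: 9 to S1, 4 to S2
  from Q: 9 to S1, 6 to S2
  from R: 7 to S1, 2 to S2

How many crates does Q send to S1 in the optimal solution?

80

Optimal shipments:
  P->S1: 50 × $9 = $450
  P->S2: 20 × $4 = $80
  Q->S1: 80 × $9 = $720
  R->S1: 45 × $7 = $315
Total cost = $1565.
So Q→S1 carries 80 crates.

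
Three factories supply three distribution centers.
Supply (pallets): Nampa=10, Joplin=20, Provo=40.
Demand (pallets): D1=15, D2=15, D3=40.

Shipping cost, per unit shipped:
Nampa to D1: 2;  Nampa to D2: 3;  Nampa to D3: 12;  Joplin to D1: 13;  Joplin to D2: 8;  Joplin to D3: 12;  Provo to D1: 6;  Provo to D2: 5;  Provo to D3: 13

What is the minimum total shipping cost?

625

A cheapest plan:
  Nampa→D1: 10 × 2 = 20
  Joplin→D3: 20 × 12 = 240
  Provo→D1: 5 × 6 = 30
  Provo→D2: 15 × 5 = 75
  Provo→D3: 20 × 13 = 260
Total = 20 + 240 + 30 + 75 + 260 = 625.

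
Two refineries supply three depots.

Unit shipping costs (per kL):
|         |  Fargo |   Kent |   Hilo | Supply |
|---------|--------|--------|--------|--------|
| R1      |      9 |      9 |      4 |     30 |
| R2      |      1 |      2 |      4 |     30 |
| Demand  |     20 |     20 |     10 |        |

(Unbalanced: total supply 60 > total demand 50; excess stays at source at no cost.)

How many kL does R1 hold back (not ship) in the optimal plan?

An optimal plan:
  R1->Kent: 10 × 9 = 90
  R1->Hilo: 10 × 4 = 40
  R2->Fargo: 20 × 1 = 20
  R2->Kent: 10 × 2 = 20
Total cost = 170.
R1 ships 20 of its 30, leaving 10.

10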